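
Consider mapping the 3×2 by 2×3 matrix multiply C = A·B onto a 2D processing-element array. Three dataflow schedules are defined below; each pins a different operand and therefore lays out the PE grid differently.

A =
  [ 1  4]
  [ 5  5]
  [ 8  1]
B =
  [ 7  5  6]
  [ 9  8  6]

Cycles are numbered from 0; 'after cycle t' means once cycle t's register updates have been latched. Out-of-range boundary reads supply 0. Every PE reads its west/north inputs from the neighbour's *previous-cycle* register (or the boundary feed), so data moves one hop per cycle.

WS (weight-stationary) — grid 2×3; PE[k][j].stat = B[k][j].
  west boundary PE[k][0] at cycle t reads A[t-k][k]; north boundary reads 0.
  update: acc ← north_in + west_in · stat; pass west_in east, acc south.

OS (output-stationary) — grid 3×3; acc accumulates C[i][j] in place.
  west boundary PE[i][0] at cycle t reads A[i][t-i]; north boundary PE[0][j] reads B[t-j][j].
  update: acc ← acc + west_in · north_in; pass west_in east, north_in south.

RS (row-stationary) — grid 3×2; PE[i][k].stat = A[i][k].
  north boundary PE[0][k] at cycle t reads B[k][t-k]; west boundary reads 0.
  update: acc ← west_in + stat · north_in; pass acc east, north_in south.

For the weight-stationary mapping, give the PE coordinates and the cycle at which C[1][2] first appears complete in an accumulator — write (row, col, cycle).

(row, col, cycle) = (1, 2, 4)

WS — PE[1][2] is where C[1][2] collects:
  [0] (1,2) acc=0 (h:0 v:0)
  [1] (1,2) acc=0 (h:0 v:0)
  [2] (1,2) acc=0 (h:0 v:0)
  [3] (1,2) acc=30 (h:4 v:30)
  [4] (1,2) acc=60 (h:5 v:60)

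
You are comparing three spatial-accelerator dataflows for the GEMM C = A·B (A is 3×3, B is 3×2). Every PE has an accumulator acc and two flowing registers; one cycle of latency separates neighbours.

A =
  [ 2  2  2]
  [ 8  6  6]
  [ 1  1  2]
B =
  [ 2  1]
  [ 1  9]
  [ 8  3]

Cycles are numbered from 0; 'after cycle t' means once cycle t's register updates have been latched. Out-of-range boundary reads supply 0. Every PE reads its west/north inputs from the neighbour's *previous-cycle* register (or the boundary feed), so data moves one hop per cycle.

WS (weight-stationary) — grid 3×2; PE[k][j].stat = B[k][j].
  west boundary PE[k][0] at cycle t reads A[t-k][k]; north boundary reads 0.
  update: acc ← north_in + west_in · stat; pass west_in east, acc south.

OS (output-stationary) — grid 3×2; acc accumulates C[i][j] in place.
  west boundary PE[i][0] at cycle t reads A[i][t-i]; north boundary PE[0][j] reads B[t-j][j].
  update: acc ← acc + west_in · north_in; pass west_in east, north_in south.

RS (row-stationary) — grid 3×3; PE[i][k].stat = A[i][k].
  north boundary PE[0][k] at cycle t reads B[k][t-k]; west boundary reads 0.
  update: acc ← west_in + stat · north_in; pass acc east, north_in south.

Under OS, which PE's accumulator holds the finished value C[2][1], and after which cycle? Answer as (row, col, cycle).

(row, col, cycle) = (2, 1, 5)

OS — PE[2][1] is where C[2][1] collects:
  t=0 PE[2][1]: acc=0 h=0 v=0
  t=1 PE[2][1]: acc=0 h=0 v=0
  t=2 PE[2][1]: acc=0 h=0 v=0
  t=3 PE[2][1]: acc=1 h=1 v=1
  t=4 PE[2][1]: acc=10 h=1 v=9
  t=5 PE[2][1]: acc=16 h=2 v=3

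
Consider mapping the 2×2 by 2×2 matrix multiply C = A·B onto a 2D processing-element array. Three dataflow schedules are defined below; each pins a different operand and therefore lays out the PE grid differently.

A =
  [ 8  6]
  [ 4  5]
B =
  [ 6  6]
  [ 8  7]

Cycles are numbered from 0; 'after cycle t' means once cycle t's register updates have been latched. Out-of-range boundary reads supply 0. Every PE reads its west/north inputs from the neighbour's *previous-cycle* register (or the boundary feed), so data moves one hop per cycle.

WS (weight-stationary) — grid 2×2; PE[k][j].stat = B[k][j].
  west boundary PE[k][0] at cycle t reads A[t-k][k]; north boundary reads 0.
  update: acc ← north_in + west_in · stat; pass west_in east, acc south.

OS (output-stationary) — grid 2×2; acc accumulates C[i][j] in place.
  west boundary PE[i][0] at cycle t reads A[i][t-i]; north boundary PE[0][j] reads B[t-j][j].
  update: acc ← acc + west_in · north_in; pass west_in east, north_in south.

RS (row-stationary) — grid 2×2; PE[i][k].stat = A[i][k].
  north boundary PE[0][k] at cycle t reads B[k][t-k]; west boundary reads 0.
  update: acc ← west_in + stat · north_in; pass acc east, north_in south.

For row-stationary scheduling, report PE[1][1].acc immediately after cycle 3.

Tracing RS — 2×2 array, target PE[1][1]:
  after 0 — PE[0][1] acc=0, pass-E 0, pass-S 0
  after 0 — PE[1][0] acc=0, pass-E 0, pass-S 0
  after 0 — PE[1][1] acc=0, pass-E 0, pass-S 0
  after 1 — PE[0][1] acc=96, pass-E 96, pass-S 8
  after 1 — PE[1][0] acc=24, pass-E 24, pass-S 6
  after 1 — PE[1][1] acc=0, pass-E 0, pass-S 0
  after 2 — PE[0][1] acc=90, pass-E 90, pass-S 7
  after 2 — PE[1][0] acc=24, pass-E 24, pass-S 6
  after 2 — PE[1][1] acc=64, pass-E 64, pass-S 8
  after 3 — PE[0][1] acc=0, pass-E 0, pass-S 0
  after 3 — PE[1][0] acc=0, pass-E 0, pass-S 0
  after 3 — PE[1][1] acc=59, pass-E 59, pass-S 7

PE[1][1].acc = 59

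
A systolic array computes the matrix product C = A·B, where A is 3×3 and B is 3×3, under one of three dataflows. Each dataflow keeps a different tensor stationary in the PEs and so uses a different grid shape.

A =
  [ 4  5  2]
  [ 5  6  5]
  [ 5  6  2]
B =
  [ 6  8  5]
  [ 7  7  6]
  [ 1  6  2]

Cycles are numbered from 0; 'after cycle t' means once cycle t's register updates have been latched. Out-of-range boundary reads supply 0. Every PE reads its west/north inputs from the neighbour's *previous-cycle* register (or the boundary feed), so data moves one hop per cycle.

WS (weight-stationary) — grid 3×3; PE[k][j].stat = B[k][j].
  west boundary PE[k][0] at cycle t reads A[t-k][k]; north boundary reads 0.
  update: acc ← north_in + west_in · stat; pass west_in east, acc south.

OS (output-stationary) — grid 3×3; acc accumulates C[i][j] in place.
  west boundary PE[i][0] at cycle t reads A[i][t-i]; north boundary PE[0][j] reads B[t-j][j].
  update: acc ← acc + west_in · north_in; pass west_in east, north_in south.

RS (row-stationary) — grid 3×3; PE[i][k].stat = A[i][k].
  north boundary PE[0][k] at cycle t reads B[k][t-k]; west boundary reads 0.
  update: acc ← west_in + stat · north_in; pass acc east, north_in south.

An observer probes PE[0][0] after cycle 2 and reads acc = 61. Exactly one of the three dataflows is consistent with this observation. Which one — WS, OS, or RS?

— WS: 3×3; PE[0][0] trace:
  0: (0,0).acc=24  regs=<4,24>
  1: (0,0).acc=30  regs=<5,30>
  2: (0,0).acc=30  regs=<5,30>
— OS: 3×3; PE[0][0] trace:
  0: (0,0).acc=24  regs=<4,6>
  1: (0,0).acc=59  regs=<5,7>
  2: (0,0).acc=61  regs=<2,1>
— RS: 3×3; PE[0][0] trace:
  0: (0,0).acc=24  regs=<24,6>
  1: (0,0).acc=32  regs=<32,8>
  2: (0,0).acc=20  regs=<20,5>

dataflow = OS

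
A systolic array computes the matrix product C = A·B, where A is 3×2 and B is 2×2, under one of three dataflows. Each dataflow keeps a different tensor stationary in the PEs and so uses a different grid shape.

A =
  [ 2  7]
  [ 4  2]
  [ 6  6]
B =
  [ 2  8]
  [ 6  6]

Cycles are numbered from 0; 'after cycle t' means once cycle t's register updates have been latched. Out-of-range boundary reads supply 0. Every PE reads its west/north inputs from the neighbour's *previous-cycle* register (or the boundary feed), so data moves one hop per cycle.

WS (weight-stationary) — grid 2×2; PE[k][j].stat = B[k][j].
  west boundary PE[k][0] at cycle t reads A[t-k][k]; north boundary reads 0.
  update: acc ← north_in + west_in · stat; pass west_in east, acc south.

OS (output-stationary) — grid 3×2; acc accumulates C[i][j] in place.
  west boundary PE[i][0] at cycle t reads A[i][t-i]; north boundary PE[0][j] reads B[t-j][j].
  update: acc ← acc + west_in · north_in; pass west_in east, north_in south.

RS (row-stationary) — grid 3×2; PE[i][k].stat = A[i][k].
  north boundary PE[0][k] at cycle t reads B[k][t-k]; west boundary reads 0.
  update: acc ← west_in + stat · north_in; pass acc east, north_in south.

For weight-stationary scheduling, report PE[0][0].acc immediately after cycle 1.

WS on a 2×2 grid — tracing PE[0][0] and its feeders:
  after 0 — PE[0][0] acc=4, pass-E 2, pass-S 4
  after 1 — PE[0][0] acc=8, pass-E 4, pass-S 8

PE[0][0].acc = 8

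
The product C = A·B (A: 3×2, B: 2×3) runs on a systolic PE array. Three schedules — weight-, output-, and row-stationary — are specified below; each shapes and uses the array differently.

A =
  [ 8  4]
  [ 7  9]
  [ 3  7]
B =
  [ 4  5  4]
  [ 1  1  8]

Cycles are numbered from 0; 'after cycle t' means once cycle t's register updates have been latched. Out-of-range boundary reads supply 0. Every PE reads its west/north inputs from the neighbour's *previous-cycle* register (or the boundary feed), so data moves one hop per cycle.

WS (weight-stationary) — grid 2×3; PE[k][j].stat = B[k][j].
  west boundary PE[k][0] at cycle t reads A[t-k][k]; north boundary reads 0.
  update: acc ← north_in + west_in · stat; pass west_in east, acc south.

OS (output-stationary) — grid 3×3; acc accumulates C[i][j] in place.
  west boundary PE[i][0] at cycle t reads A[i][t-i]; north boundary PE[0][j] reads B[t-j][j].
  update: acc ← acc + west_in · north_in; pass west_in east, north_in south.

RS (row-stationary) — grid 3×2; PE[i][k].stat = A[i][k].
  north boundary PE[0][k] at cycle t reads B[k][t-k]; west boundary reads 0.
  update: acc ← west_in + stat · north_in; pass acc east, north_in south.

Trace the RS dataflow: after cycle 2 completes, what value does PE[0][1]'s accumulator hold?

PE[0][1].acc = 44

RS 3×2: PE[0][1] cycle-by-cycle (with neighbour feeds):
  after 0 — PE[0][0] acc=32, pass-E 32, pass-S 4
  after 0 — PE[0][1] acc=0, pass-E 0, pass-S 0
  after 1 — PE[0][0] acc=40, pass-E 40, pass-S 5
  after 1 — PE[0][1] acc=36, pass-E 36, pass-S 1
  after 2 — PE[0][0] acc=32, pass-E 32, pass-S 4
  after 2 — PE[0][1] acc=44, pass-E 44, pass-S 1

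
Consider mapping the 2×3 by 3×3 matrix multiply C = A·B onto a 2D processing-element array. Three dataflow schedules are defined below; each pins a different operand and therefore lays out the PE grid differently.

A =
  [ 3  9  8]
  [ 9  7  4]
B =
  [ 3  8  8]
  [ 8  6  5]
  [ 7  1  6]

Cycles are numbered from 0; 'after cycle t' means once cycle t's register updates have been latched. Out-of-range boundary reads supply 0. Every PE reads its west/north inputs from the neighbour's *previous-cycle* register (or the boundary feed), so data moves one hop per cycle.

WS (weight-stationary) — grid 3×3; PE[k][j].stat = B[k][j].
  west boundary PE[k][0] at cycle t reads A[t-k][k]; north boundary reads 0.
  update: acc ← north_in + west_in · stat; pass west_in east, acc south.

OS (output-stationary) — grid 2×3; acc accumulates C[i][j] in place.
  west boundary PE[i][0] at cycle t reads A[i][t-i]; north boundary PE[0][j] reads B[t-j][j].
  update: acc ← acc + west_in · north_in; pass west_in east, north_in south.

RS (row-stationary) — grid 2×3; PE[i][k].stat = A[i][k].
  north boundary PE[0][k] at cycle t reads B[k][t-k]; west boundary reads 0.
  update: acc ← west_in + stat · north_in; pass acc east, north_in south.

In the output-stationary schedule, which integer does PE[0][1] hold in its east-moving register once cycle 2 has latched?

register = 9

OS 2×3: PE[0][1] cycle-by-cycle (with neighbour feeds):
  step 0 · PE0,0: acc=9; fwd→3 fwd↓3
  step 0 · PE0,1: acc=0; fwd→0 fwd↓0
  step 1 · PE0,0: acc=81; fwd→9 fwd↓8
  step 1 · PE0,1: acc=24; fwd→3 fwd↓8
  step 2 · PE0,0: acc=137; fwd→8 fwd↓7
  step 2 · PE0,1: acc=78; fwd→9 fwd↓6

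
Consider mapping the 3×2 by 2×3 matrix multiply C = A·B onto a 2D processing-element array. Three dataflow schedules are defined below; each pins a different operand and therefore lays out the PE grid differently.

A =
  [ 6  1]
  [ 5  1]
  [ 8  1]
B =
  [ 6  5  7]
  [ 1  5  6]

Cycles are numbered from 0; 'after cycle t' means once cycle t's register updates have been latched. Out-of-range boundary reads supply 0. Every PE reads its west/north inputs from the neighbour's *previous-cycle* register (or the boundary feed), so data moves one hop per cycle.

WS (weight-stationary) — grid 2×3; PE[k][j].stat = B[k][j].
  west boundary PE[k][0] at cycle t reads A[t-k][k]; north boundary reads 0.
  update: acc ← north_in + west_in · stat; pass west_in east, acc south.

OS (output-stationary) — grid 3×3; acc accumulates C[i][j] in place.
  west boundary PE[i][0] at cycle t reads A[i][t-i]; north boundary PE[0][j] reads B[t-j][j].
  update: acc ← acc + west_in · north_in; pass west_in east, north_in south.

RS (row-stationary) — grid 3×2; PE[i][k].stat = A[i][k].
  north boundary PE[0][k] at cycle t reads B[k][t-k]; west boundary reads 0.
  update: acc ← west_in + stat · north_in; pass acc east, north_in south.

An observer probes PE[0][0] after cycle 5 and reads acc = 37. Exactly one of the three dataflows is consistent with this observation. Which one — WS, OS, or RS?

— WS: 2×3; PE[0][0] trace:
  [0] (0,0) acc=36 (h:6 v:36)
  [1] (0,0) acc=30 (h:5 v:30)
  [2] (0,0) acc=48 (h:8 v:48)
  [3] (0,0) acc=0 (h:0 v:0)
  [4] (0,0) acc=0 (h:0 v:0)
  [5] (0,0) acc=0 (h:0 v:0)
— OS: 3×3; PE[0][0] trace:
  [0] (0,0) acc=36 (h:6 v:6)
  [1] (0,0) acc=37 (h:1 v:1)
  [2] (0,0) acc=37 (h:0 v:0)
  [3] (0,0) acc=37 (h:0 v:0)
  [4] (0,0) acc=37 (h:0 v:0)
  [5] (0,0) acc=37 (h:0 v:0)
— RS: 3×2; PE[0][0] trace:
  [0] (0,0) acc=36 (h:36 v:6)
  [1] (0,0) acc=30 (h:30 v:5)
  [2] (0,0) acc=42 (h:42 v:7)
  [3] (0,0) acc=0 (h:0 v:0)
  [4] (0,0) acc=0 (h:0 v:0)
  [5] (0,0) acc=0 (h:0 v:0)

dataflow = OS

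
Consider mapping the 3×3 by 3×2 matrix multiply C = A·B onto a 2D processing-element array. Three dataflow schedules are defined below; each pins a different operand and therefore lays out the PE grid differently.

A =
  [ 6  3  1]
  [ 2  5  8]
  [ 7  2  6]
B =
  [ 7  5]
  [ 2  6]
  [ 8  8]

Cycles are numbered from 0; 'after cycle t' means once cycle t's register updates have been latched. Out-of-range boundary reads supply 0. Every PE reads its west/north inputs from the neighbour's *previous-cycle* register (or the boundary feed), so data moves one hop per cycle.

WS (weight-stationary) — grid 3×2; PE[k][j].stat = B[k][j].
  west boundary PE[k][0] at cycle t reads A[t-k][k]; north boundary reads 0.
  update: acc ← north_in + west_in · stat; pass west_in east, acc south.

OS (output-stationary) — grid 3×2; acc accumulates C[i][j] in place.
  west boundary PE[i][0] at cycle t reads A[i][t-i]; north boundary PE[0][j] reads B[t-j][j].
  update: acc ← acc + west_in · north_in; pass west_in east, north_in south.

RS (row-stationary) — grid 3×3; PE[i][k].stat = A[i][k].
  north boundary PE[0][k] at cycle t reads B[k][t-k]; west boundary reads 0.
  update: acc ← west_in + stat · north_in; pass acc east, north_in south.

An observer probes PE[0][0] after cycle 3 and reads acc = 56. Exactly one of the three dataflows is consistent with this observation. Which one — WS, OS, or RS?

— WS: 3×2; PE[0][0] trace:
  cycle 0: PE[0][0] → acc 42, east 6, south 42
  cycle 1: PE[0][0] → acc 14, east 2, south 14
  cycle 2: PE[0][0] → acc 49, east 7, south 49
  cycle 3: PE[0][0] → acc 0, east 0, south 0
— OS: 3×2; PE[0][0] trace:
  cycle 0: PE[0][0] → acc 42, east 6, south 7
  cycle 1: PE[0][0] → acc 48, east 3, south 2
  cycle 2: PE[0][0] → acc 56, east 1, south 8
  cycle 3: PE[0][0] → acc 56, east 0, south 0
— RS: 3×3; PE[0][0] trace:
  cycle 0: PE[0][0] → acc 42, east 42, south 7
  cycle 1: PE[0][0] → acc 30, east 30, south 5
  cycle 2: PE[0][0] → acc 0, east 0, south 0
  cycle 3: PE[0][0] → acc 0, east 0, south 0

dataflow = OS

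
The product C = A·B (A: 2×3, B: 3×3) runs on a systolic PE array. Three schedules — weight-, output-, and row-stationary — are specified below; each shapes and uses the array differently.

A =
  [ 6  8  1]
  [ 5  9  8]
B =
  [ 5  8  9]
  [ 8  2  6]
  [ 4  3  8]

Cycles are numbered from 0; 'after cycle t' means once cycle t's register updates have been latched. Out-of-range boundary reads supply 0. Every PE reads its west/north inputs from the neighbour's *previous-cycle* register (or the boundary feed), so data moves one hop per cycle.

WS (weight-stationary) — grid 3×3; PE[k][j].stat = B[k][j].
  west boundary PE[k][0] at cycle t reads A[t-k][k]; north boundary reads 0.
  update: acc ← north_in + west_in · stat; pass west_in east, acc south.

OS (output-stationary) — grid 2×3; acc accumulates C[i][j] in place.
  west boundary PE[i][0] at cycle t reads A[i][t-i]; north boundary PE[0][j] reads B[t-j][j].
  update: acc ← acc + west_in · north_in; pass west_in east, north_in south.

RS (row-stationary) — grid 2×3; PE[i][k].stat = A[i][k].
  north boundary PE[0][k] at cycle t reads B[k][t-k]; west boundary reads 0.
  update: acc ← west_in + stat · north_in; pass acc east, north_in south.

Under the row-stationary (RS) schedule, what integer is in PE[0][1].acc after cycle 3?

RS on a 2×3 grid — tracing PE[0][1] and its feeders:
  after 0 — PE[0][0] acc=30, pass-E 30, pass-S 5
  after 0 — PE[0][1] acc=0, pass-E 0, pass-S 0
  after 1 — PE[0][0] acc=48, pass-E 48, pass-S 8
  after 1 — PE[0][1] acc=94, pass-E 94, pass-S 8
  after 2 — PE[0][0] acc=54, pass-E 54, pass-S 9
  after 2 — PE[0][1] acc=64, pass-E 64, pass-S 2
  after 3 — PE[0][0] acc=0, pass-E 0, pass-S 0
  after 3 — PE[0][1] acc=102, pass-E 102, pass-S 6

PE[0][1].acc = 102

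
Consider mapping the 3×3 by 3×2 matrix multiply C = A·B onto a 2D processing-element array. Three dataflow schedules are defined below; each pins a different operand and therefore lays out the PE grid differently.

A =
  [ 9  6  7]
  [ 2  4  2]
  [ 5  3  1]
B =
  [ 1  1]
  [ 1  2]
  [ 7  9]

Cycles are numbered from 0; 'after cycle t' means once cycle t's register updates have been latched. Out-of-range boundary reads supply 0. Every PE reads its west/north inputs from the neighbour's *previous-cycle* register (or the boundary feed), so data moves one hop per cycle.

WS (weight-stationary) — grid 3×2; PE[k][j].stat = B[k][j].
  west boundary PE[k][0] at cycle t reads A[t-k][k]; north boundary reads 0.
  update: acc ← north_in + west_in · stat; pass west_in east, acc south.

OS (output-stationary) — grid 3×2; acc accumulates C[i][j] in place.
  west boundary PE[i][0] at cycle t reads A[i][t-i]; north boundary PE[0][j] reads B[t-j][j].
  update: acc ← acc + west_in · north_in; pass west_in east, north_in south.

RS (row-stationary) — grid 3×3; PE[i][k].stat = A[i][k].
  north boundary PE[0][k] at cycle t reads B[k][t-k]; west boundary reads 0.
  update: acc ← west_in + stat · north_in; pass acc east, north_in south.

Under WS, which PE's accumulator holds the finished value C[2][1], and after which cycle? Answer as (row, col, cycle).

(row, col, cycle) = (2, 1, 5)

WS — PE[2][1] is where C[2][1] collects:
  0: (2,1).acc=0  regs=<0,0>
  1: (2,1).acc=0  regs=<0,0>
  2: (2,1).acc=0  regs=<0,0>
  3: (2,1).acc=84  regs=<7,84>
  4: (2,1).acc=28  regs=<2,28>
  5: (2,1).acc=20  regs=<1,20>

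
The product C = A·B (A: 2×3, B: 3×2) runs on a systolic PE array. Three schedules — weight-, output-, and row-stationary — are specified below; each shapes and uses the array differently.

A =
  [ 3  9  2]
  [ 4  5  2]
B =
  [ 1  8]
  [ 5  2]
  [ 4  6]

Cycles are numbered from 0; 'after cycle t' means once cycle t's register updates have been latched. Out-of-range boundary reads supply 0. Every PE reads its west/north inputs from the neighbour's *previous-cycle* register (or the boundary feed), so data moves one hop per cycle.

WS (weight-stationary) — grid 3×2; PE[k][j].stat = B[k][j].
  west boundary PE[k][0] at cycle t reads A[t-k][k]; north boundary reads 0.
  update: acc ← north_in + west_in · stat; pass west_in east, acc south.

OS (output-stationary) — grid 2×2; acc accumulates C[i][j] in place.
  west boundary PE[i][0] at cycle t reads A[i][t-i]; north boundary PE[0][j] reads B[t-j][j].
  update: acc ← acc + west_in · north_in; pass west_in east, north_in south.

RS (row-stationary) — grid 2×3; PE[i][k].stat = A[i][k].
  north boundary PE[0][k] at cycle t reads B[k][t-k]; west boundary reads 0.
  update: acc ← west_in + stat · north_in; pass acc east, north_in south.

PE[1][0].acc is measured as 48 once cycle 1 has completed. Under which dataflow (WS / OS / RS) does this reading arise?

WS (3×2 grid), PE[1][0]:
  cycle 0: PE[1][0] → acc 0, east 0, south 0
  cycle 1: PE[1][0] → acc 48, east 9, south 48
OS (2×2 grid), PE[1][0]:
  cycle 0: PE[1][0] → acc 0, east 0, south 0
  cycle 1: PE[1][0] → acc 4, east 4, south 1
RS (2×3 grid), PE[1][0]:
  cycle 0: PE[1][0] → acc 0, east 0, south 0
  cycle 1: PE[1][0] → acc 4, east 4, south 1

dataflow = WS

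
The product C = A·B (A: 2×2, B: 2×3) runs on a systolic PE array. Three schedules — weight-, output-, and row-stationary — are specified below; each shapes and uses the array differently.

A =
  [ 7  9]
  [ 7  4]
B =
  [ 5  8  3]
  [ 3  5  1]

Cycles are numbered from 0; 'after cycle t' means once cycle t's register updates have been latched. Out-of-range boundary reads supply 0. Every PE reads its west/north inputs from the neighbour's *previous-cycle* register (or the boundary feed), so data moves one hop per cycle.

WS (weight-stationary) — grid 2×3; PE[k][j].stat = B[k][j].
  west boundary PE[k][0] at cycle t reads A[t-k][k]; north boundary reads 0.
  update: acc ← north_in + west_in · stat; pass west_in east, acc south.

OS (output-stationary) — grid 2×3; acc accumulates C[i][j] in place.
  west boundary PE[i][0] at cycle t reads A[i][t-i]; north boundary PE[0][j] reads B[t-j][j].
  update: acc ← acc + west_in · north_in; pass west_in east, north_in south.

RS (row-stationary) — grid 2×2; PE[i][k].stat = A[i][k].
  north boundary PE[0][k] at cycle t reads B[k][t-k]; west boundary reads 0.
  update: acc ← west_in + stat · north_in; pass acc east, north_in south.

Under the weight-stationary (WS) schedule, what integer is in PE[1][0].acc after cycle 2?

PE[1][0].acc = 47

WS 2×3: PE[1][0] cycle-by-cycle (with neighbour feeds):
  0: (0,0).acc=35  regs=<7,35>
  0: (1,0).acc=0  regs=<0,0>
  1: (0,0).acc=35  regs=<7,35>
  1: (1,0).acc=62  regs=<9,62>
  2: (0,0).acc=0  regs=<0,0>
  2: (1,0).acc=47  regs=<4,47>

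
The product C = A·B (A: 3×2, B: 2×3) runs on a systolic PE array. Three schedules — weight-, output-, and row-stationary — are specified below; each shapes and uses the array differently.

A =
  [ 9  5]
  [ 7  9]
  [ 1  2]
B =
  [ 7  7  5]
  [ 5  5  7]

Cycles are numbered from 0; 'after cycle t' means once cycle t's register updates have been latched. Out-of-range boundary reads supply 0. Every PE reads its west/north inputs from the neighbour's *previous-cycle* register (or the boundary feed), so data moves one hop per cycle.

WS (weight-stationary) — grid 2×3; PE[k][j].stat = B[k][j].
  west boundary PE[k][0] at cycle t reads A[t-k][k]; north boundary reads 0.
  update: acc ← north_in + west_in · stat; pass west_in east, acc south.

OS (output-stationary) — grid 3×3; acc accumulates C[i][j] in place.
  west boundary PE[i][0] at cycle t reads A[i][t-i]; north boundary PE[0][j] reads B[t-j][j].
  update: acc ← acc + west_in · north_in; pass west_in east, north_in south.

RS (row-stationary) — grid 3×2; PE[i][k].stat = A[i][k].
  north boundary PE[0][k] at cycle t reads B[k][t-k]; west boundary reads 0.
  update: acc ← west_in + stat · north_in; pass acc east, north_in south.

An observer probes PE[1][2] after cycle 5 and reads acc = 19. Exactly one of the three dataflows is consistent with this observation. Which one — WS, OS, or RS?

dataflow = WS

WS (2×3 grid), PE[1][2]:
  0: (1,2).acc=0  regs=<0,0>
  1: (1,2).acc=0  regs=<0,0>
  2: (1,2).acc=0  regs=<0,0>
  3: (1,2).acc=80  regs=<5,80>
  4: (1,2).acc=98  regs=<9,98>
  5: (1,2).acc=19  regs=<2,19>
OS (3×3 grid), PE[1][2]:
  0: (1,2).acc=0  regs=<0,0>
  1: (1,2).acc=0  regs=<0,0>
  2: (1,2).acc=0  regs=<0,0>
  3: (1,2).acc=35  regs=<7,5>
  4: (1,2).acc=98  regs=<9,7>
  5: (1,2).acc=98  regs=<0,0>
RS (3×2): PE[1][2] does not exist.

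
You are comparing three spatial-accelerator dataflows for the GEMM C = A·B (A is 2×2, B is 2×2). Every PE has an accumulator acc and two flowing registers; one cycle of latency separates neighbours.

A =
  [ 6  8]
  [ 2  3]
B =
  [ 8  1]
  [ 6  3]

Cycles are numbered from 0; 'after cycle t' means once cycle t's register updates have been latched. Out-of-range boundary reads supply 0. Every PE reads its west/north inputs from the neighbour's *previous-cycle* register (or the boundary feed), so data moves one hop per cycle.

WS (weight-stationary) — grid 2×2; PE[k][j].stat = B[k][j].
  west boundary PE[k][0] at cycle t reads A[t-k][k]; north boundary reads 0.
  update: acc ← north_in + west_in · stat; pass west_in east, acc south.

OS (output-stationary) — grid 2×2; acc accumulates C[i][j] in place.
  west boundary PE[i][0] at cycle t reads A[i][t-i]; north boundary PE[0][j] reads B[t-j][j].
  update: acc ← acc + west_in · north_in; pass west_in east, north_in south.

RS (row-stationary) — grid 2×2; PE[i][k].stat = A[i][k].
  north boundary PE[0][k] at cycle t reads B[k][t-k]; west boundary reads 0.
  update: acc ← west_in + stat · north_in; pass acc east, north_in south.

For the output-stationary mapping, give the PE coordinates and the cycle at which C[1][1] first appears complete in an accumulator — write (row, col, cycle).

OS: C[1][1] accumulates in PE[1][1]:
  after 0 — PE[1][1] acc=0, pass-E 0, pass-S 0
  after 1 — PE[1][1] acc=0, pass-E 0, pass-S 0
  after 2 — PE[1][1] acc=2, pass-E 2, pass-S 1
  after 3 — PE[1][1] acc=11, pass-E 3, pass-S 3

(row, col, cycle) = (1, 1, 3)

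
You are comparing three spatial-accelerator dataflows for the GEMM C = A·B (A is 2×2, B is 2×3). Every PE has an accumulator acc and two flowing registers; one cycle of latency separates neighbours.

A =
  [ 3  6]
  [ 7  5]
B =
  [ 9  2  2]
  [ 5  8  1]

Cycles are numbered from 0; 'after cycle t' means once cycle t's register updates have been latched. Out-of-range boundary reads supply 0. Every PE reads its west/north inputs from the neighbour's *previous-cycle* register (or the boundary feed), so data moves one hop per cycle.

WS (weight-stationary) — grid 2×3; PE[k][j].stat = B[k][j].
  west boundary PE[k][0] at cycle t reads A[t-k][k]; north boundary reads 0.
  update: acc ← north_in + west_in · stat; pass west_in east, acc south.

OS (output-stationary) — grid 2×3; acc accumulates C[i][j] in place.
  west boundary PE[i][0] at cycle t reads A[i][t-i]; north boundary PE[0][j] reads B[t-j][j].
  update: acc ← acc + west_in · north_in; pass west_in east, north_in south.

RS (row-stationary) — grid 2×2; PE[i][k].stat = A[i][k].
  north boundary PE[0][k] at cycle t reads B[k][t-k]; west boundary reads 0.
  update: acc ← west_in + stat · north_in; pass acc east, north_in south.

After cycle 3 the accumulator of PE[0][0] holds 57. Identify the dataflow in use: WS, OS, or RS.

WS [2×3] PE[0][0] across cycles:
  @0  [0,0]  acc 27  |  →3  ↓27
  @1  [0,0]  acc 63  |  →7  ↓63
  @2  [0,0]  acc 0  |  →0  ↓0
  @3  [0,0]  acc 0  |  →0  ↓0
OS [2×3] PE[0][0] across cycles:
  @0  [0,0]  acc 27  |  →3  ↓9
  @1  [0,0]  acc 57  |  →6  ↓5
  @2  [0,0]  acc 57  |  →0  ↓0
  @3  [0,0]  acc 57  |  →0  ↓0
RS [2×2] PE[0][0] across cycles:
  @0  [0,0]  acc 27  |  →27  ↓9
  @1  [0,0]  acc 6  |  →6  ↓2
  @2  [0,0]  acc 6  |  →6  ↓2
  @3  [0,0]  acc 0  |  →0  ↓0

dataflow = OS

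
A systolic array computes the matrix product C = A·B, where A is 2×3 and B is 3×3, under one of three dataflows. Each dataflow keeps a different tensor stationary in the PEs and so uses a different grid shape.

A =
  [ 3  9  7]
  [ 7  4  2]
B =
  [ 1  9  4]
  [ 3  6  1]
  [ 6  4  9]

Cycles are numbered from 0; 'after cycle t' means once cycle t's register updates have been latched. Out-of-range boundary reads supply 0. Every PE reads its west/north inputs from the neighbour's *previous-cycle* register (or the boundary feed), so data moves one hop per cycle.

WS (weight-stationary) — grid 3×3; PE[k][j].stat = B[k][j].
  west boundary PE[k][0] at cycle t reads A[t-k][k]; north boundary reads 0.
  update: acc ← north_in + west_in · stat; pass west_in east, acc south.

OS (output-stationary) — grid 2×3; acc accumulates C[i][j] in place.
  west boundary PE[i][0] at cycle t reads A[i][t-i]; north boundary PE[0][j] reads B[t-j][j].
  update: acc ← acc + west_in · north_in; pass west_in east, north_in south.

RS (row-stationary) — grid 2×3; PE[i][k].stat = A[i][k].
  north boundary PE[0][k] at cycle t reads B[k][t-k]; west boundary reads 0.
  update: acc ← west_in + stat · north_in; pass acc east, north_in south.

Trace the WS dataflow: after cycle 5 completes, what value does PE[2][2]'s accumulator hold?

PE[2][2].acc = 50

WS (3×3). Following PE[2][2] plus its west/north inputs:
  after 0 — PE[1][2] acc=0, pass-E 0, pass-S 0
  after 0 — PE[2][1] acc=0, pass-E 0, pass-S 0
  after 0 — PE[2][2] acc=0, pass-E 0, pass-S 0
  after 1 — PE[1][2] acc=0, pass-E 0, pass-S 0
  after 1 — PE[2][1] acc=0, pass-E 0, pass-S 0
  after 1 — PE[2][2] acc=0, pass-E 0, pass-S 0
  after 2 — PE[1][2] acc=0, pass-E 0, pass-S 0
  after 2 — PE[2][1] acc=0, pass-E 0, pass-S 0
  after 2 — PE[2][2] acc=0, pass-E 0, pass-S 0
  after 3 — PE[1][2] acc=21, pass-E 9, pass-S 21
  after 3 — PE[2][1] acc=109, pass-E 7, pass-S 109
  after 3 — PE[2][2] acc=0, pass-E 0, pass-S 0
  after 4 — PE[1][2] acc=32, pass-E 4, pass-S 32
  after 4 — PE[2][1] acc=95, pass-E 2, pass-S 95
  after 4 — PE[2][2] acc=84, pass-E 7, pass-S 84
  after 5 — PE[1][2] acc=0, pass-E 0, pass-S 0
  after 5 — PE[2][1] acc=0, pass-E 0, pass-S 0
  after 5 — PE[2][2] acc=50, pass-E 2, pass-S 50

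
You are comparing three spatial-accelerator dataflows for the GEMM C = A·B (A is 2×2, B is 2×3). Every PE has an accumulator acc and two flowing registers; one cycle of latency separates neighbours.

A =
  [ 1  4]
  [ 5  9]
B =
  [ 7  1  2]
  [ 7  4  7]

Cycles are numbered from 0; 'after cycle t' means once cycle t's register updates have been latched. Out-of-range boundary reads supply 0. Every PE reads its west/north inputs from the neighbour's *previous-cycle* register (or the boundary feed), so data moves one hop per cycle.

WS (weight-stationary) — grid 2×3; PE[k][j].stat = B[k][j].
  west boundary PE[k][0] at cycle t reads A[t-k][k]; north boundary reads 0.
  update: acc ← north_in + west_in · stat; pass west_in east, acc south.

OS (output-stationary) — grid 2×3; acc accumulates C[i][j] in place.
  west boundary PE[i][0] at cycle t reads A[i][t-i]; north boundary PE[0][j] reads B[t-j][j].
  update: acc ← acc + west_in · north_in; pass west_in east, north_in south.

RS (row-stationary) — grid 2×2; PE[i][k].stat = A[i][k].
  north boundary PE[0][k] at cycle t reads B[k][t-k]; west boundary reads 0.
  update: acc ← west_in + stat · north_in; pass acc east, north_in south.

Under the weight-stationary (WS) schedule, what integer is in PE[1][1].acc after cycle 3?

WS (2×3). Following PE[1][1] plus its west/north inputs:
  t=0 PE[0][1]: acc=0 h=0 v=0
  t=0 PE[1][0]: acc=0 h=0 v=0
  t=0 PE[1][1]: acc=0 h=0 v=0
  t=1 PE[0][1]: acc=1 h=1 v=1
  t=1 PE[1][0]: acc=35 h=4 v=35
  t=1 PE[1][1]: acc=0 h=0 v=0
  t=2 PE[0][1]: acc=5 h=5 v=5
  t=2 PE[1][0]: acc=98 h=9 v=98
  t=2 PE[1][1]: acc=17 h=4 v=17
  t=3 PE[0][1]: acc=0 h=0 v=0
  t=3 PE[1][0]: acc=0 h=0 v=0
  t=3 PE[1][1]: acc=41 h=9 v=41

PE[1][1].acc = 41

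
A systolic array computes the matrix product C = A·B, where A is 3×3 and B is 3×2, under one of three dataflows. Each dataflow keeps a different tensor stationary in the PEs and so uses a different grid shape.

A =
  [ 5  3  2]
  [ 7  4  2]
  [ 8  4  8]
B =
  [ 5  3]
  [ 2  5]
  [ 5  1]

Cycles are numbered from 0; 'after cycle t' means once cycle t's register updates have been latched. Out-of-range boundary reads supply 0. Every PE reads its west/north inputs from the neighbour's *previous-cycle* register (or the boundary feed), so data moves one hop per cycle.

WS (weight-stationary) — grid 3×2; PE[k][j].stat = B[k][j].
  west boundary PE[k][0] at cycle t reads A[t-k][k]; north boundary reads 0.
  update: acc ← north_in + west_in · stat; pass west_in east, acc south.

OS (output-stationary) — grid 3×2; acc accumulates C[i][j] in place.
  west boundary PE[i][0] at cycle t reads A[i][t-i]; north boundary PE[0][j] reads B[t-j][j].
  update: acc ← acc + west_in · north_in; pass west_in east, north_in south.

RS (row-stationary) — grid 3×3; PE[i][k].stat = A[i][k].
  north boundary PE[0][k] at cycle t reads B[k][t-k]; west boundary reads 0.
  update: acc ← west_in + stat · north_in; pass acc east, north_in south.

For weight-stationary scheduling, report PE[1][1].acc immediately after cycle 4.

Tracing WS — 3×2 array, target PE[1][1]:
  c0 r0c1: 0 / 0 / 0
  c0 r1c0: 0 / 0 / 0
  c0 r1c1: 0 / 0 / 0
  c1 r0c1: 15 / 5 / 15
  c1 r1c0: 31 / 3 / 31
  c1 r1c1: 0 / 0 / 0
  c2 r0c1: 21 / 7 / 21
  c2 r1c0: 43 / 4 / 43
  c2 r1c1: 30 / 3 / 30
  c3 r0c1: 24 / 8 / 24
  c3 r1c0: 48 / 4 / 48
  c3 r1c1: 41 / 4 / 41
  c4 r0c1: 0 / 0 / 0
  c4 r1c0: 0 / 0 / 0
  c4 r1c1: 44 / 4 / 44

PE[1][1].acc = 44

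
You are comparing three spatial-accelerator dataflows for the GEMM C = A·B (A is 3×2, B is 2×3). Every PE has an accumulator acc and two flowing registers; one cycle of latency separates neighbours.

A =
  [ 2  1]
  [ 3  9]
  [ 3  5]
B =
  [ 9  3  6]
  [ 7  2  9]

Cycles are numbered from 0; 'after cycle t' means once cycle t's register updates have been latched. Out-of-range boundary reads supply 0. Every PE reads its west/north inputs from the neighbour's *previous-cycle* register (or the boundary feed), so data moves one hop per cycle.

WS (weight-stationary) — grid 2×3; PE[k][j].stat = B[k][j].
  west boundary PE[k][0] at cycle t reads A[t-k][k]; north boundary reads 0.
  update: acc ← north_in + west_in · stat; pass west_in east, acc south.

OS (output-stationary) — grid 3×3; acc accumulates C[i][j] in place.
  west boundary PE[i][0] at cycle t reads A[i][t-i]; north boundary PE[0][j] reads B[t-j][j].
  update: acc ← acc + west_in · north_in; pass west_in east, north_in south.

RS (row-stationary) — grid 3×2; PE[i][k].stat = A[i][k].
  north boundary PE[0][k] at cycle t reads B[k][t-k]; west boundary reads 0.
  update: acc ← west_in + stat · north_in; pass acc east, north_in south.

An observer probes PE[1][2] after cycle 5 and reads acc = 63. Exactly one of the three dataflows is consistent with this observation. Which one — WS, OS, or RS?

dataflow = WS

WS [2×3] PE[1][2] across cycles:
  t=0 PE[1][2]: acc=0 h=0 v=0
  t=1 PE[1][2]: acc=0 h=0 v=0
  t=2 PE[1][2]: acc=0 h=0 v=0
  t=3 PE[1][2]: acc=21 h=1 v=21
  t=4 PE[1][2]: acc=99 h=9 v=99
  t=5 PE[1][2]: acc=63 h=5 v=63
OS [3×3] PE[1][2] across cycles:
  t=0 PE[1][2]: acc=0 h=0 v=0
  t=1 PE[1][2]: acc=0 h=0 v=0
  t=2 PE[1][2]: acc=0 h=0 v=0
  t=3 PE[1][2]: acc=18 h=3 v=6
  t=4 PE[1][2]: acc=99 h=9 v=9
  t=5 PE[1][2]: acc=99 h=0 v=0
— RS: 3×2 array has no PE[1][2].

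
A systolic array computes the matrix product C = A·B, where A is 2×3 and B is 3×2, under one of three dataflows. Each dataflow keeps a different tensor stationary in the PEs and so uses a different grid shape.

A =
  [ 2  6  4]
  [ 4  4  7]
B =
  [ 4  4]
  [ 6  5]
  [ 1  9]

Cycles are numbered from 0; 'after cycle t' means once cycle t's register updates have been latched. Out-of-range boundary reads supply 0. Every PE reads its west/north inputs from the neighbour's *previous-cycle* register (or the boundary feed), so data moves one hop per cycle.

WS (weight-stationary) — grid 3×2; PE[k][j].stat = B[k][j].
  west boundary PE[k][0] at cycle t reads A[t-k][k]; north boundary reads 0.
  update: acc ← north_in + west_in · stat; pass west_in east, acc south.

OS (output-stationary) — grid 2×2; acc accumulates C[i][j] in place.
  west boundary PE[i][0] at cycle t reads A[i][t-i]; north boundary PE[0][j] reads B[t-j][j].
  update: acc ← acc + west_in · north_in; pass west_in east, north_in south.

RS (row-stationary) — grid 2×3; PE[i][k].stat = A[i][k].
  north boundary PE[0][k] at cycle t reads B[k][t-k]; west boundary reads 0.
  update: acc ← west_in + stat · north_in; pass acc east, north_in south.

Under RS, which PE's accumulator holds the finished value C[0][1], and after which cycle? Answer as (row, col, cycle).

Under RS, C[0][1] lands at PE[0][2]:
  t=0 PE[0][2]: acc=0 h=0 v=0
  t=1 PE[0][2]: acc=0 h=0 v=0
  t=2 PE[0][2]: acc=48 h=48 v=1
  t=3 PE[0][2]: acc=74 h=74 v=9

(row, col, cycle) = (0, 2, 3)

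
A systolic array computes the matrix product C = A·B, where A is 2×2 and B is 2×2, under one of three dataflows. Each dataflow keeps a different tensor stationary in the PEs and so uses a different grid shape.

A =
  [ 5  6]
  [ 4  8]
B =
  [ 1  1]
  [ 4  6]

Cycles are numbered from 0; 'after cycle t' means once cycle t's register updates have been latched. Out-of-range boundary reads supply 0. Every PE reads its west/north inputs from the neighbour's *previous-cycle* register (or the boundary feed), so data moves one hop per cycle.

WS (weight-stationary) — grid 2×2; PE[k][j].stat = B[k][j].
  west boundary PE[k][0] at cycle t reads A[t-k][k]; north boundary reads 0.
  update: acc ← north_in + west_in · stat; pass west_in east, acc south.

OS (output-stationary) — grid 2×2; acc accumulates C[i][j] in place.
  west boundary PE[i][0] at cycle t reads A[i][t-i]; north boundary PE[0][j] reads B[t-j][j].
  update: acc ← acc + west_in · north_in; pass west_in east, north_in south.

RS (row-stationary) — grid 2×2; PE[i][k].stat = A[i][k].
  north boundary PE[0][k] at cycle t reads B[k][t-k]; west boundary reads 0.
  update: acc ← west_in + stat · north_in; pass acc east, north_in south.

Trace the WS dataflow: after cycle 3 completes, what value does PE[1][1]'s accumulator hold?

WS 2×2: PE[1][1] cycle-by-cycle (with neighbour feeds):
  cycle 0: PE[0][1] → acc 0, east 0, south 0
  cycle 0: PE[1][0] → acc 0, east 0, south 0
  cycle 0: PE[1][1] → acc 0, east 0, south 0
  cycle 1: PE[0][1] → acc 5, east 5, south 5
  cycle 1: PE[1][0] → acc 29, east 6, south 29
  cycle 1: PE[1][1] → acc 0, east 0, south 0
  cycle 2: PE[0][1] → acc 4, east 4, south 4
  cycle 2: PE[1][0] → acc 36, east 8, south 36
  cycle 2: PE[1][1] → acc 41, east 6, south 41
  cycle 3: PE[0][1] → acc 0, east 0, south 0
  cycle 3: PE[1][0] → acc 0, east 0, south 0
  cycle 3: PE[1][1] → acc 52, east 8, south 52

PE[1][1].acc = 52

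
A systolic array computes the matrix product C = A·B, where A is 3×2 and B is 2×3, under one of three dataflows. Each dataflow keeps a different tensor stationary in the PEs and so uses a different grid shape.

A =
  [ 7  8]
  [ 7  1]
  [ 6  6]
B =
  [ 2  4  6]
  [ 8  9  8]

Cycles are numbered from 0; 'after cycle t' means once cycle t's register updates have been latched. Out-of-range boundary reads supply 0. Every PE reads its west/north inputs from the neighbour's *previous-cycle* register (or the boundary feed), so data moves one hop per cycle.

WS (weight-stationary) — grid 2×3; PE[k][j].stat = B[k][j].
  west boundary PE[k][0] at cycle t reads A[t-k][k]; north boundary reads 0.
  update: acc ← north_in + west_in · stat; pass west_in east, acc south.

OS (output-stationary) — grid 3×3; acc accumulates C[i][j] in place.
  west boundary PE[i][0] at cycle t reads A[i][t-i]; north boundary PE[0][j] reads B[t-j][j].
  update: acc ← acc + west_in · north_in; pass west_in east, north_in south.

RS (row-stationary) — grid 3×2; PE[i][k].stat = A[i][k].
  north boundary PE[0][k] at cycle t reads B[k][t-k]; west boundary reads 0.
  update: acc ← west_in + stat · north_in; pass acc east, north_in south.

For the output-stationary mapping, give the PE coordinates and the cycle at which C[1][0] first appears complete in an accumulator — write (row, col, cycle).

(row, col, cycle) = (1, 0, 2)

Under OS, C[1][0] lands at PE[1][0]:
  t=0 PE[1][0]: acc=0 h=0 v=0
  t=1 PE[1][0]: acc=14 h=7 v=2
  t=2 PE[1][0]: acc=22 h=1 v=8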